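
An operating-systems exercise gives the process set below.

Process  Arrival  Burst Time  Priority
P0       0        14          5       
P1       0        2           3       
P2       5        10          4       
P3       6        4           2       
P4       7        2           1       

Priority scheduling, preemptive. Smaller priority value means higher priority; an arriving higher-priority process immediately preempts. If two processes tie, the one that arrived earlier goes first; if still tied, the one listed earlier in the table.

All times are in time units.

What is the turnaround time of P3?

6

Schedule: | P1 0-2 | P0 2-5 | P2 5-6 | P3 6-7 | P4 7-9 | P3 9-12 | P2 12-21 | P0 21-32 |
Completion: P0=32  P1=2  P2=21  P3=12  P4=9
Turnaround (C−A): P0=32  P1=2  P2=16  P3=6  P4=2
Turnaround(P3) = completion − arrival = 12 − 6 = 6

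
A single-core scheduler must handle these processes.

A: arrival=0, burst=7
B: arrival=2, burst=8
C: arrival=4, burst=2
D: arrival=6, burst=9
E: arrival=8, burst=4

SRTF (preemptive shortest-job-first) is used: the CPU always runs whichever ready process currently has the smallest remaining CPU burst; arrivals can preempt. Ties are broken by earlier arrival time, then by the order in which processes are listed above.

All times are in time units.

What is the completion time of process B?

21

Timeline: | A 0-4 | C 4-6 | A 6-9 | E 9-13 | B 13-21 | D 21-30 |
Completion: A=9  B=21  C=6  D=30  E=13
Turnaround (C−A): A=9  B=19  C=2  D=24  E=5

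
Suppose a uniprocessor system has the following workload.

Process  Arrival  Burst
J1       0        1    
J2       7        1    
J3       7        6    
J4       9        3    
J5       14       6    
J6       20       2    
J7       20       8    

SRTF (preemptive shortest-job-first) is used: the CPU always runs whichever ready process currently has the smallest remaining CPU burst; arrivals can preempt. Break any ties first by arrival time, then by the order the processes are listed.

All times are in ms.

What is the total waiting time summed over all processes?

14

Timeline: | J1 0-1 | idle 1-7 | J2 7-8 | J3 8-9 | J4 9-12 | J3 12-17 | J5 17-20 | J6 20-22 | J5 22-25 | J7 25-33 |
Completion: J1=1  J2=8  J3=17  J4=12  J5=25  J6=22  J7=33
Waiting = turnaround − burst: J1=0, J2=0, J3=4, J4=0, J5=5, J6=0, J7=5
Total waiting = 0 + 0 + 4 + 0 + 5 + 0 + 5 = 14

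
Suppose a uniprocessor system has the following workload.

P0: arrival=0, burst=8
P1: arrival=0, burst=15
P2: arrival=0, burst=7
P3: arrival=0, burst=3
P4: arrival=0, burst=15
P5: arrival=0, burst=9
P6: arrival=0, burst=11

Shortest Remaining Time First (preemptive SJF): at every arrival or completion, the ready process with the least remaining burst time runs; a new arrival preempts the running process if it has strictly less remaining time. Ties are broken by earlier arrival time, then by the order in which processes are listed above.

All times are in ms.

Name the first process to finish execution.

P3

Gantt: | P3 0-3 | P2 3-10 | P0 10-18 | P5 18-27 | P6 27-38 | P1 38-53 | P4 53-68 |
Completion: P0=18  P1=53  P2=10  P3=3  P4=68  P5=27  P6=38
Finish order: P3 → P2 → P0 → P5 → P6 → P1 → P4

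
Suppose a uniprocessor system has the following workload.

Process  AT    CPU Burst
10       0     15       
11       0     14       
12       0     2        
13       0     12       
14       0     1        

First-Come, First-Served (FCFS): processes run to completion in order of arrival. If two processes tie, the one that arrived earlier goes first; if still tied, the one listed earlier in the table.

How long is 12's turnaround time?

Gantt: | 10 0-15 | 11 15-29 | 12 29-31 | 13 31-43 | 14 43-44 |
Completion: 10=15  11=29  12=31  13=43  14=44
Turnaround (C−A): 10=15  11=29  12=31  13=43  14=44
Turnaround(12) = completion − arrival = 31 − 0 = 31

31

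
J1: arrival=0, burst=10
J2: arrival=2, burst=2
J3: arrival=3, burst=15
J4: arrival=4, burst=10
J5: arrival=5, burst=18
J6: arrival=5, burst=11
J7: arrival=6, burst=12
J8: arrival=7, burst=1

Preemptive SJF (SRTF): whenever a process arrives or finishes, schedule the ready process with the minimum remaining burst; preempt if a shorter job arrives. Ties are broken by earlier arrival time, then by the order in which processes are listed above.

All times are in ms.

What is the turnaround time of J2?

2

Gantt: | J1 0-2 | J2 2-4 | J1 4-7 | J8 7-8 | J1 8-13 | J4 13-23 | J6 23-34 | J7 34-46 | J3 46-61 | J5 61-79 |
Completion: J1=13  J2=4  J3=61  J4=23  J5=79  J6=34  J7=46  J8=8
Turnaround (C−A): J1=13  J2=2  J3=58  J4=19  J5=74  J6=29  J7=40  J8=1
Turnaround(J2) = completion − arrival = 4 − 2 = 2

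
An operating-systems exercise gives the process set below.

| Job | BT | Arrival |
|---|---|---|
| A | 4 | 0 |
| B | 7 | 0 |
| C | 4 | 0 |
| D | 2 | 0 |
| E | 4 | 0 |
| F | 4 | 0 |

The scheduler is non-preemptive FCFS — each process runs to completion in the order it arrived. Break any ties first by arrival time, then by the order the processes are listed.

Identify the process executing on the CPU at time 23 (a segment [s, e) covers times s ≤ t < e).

F

Timeline: | A 0-4 | B 4-11 | C 11-15 | D 15-17 | E 17-21 | F 21-25 |
Completion: A=4  B=11  C=15  D=17  E=21  F=25
Turnaround (C−A): A=4  B=11  C=15  D=17  E=21  F=25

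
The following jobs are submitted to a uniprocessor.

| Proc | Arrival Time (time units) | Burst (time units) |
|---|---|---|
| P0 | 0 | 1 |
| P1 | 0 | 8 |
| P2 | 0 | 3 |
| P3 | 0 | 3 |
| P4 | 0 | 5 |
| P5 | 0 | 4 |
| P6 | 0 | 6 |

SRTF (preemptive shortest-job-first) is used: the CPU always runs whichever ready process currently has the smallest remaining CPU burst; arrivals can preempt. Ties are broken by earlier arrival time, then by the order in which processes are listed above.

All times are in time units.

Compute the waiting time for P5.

7

Schedule: | P0 0-1 | P2 1-4 | P3 4-7 | P5 7-11 | P4 11-16 | P6 16-22 | P1 22-30 |
Completion: P0=1  P1=30  P2=4  P3=7  P4=16  P5=11  P6=22
Turnaround (C−A): P0=1  P1=30  P2=4  P3=7  P4=16  P5=11  P6=22
Waiting(P5) = turnaround − burst = 11 − 4 = 7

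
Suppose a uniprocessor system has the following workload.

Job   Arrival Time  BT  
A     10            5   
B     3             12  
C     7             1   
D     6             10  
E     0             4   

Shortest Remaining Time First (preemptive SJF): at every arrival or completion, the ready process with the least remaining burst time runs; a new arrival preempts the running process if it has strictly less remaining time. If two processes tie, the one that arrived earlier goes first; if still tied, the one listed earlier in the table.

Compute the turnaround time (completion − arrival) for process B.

19

Timeline: | E 0-4 | B 4-7 | C 7-8 | B 8-10 | A 10-15 | B 15-22 | D 22-32 |
Completion: A=15  B=22  C=8  D=32  E=4
Turnaround(B) = completion − arrival = 22 − 3 = 19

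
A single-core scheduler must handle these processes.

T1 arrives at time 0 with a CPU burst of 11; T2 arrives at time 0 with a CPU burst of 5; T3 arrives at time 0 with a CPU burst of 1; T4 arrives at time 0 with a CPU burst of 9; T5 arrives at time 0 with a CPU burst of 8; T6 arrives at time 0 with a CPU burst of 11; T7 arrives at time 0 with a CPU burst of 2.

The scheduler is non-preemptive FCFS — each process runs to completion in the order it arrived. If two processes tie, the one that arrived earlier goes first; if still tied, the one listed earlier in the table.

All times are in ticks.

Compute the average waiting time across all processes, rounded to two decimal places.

Gantt: | T1 0-11 | T2 11-16 | T3 16-17 | T4 17-26 | T5 26-34 | T6 34-45 | T7 45-47 |
Completion: T1=11  T2=16  T3=17  T4=26  T5=34  T6=45  T7=47
Waiting times: T1=0, T2=11, T3=16, T4=17, T5=26, T6=34, T7=45
Average waiting = (0+11+16+17+26+34+45) / 7 = 149/7 = 21.29

21.29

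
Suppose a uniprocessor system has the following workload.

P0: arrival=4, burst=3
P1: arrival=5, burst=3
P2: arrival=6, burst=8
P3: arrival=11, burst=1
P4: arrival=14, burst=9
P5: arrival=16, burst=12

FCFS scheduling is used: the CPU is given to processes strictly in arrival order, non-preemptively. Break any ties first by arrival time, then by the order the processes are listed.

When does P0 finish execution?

7

Gantt: | idle 0-4 | P0 4-7 | P1 7-10 | P2 10-18 | P3 18-19 | P4 19-28 | P5 28-40 |
Completion: P0=7  P1=10  P2=18  P3=19  P4=28  P5=40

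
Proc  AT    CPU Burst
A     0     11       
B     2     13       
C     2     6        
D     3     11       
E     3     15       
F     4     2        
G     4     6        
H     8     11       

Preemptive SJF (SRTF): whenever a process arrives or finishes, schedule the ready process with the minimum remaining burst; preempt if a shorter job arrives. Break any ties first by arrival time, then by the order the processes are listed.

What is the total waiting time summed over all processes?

Timeline: | A 0-2 | C 2-4 | F 4-6 | C 6-10 | G 10-16 | A 16-25 | D 25-36 | H 36-47 | B 47-60 | E 60-75 |
Completion: A=25  B=60  C=10  D=36  E=75  F=6  G=16  H=47
Turnaround (C−A): A=25  B=58  C=8  D=33  E=72  F=2  G=12  H=39
Waiting = turnaround − burst: A=14, B=45, C=2, D=22, E=57, F=0, G=6, H=28
Total waiting = 14 + 45 + 2 + 22 + 57 + 0 + 6 + 28 = 174

174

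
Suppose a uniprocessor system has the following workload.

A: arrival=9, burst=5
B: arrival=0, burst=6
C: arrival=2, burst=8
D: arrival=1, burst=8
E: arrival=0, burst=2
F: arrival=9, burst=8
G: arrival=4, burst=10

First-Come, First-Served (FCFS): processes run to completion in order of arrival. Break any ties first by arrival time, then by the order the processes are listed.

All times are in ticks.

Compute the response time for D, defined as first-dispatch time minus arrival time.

Timeline: | B 0-6 | E 6-8 | D 8-16 | C 16-24 | G 24-34 | A 34-39 | F 39-47 |
Completion: A=39  B=6  C=24  D=16  E=8  F=47  G=34
Turnaround (C−A): A=30  B=6  C=22  D=15  E=8  F=38  G=30
Response(D) = first start − arrival = 8 − 1 = 7

7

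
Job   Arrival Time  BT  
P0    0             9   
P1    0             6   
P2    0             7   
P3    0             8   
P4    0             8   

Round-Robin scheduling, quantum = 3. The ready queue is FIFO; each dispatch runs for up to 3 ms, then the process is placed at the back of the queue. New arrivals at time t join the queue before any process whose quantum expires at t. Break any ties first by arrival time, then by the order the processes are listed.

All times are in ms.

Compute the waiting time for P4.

Gantt: | P0 0-3 | P1 3-6 | P2 6-9 | P3 9-12 | P4 12-15 | P0 15-18 | P1 18-21 | P2 21-24 | P3 24-27 | P4 27-30 | P0 30-33 | P2 33-34 | P3 34-36 | P4 36-38 |
Completion: P0=33  P1=21  P2=34  P3=36  P4=38
Turnaround (C−A): P0=33  P1=21  P2=34  P3=36  P4=38
Waiting(P4) = turnaround − burst = 38 − 8 = 30

30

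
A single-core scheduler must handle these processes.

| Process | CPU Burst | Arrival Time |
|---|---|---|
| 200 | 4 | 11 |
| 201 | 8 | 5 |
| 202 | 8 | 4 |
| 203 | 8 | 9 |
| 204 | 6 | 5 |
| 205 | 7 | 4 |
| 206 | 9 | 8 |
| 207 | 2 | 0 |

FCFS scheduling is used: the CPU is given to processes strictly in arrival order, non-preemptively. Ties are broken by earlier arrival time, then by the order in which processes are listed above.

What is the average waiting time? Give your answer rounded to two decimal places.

17.63

Schedule: | 207 0-2 | idle 2-4 | 202 4-12 | 205 12-19 | 201 19-27 | 204 27-33 | 206 33-42 | 203 42-50 | 200 50-54 |
Completion: 200=54  201=27  202=12  203=50  204=33  205=19  206=42  207=2
Turnaround (C−A): 200=43  201=22  202=8  203=41  204=28  205=15  206=34  207=2
Waiting times: 200=39, 201=14, 202=0, 203=33, 204=22, 205=8, 206=25, 207=0
Average waiting = (39+14+0+33+22+8+25+0) / 8 = 141/8 = 17.63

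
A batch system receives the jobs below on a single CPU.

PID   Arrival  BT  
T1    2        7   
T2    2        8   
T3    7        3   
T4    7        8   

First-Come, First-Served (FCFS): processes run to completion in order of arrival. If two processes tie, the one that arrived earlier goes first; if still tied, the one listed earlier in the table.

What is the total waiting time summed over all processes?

Gantt: | idle 0-2 | T1 2-9 | T2 9-17 | T3 17-20 | T4 20-28 |
Completion: T1=9  T2=17  T3=20  T4=28
Turnaround (C−A): T1=7  T2=15  T3=13  T4=21
Waiting = turnaround − burst: T1=0, T2=7, T3=10, T4=13
Total waiting = 0 + 7 + 10 + 13 = 30

30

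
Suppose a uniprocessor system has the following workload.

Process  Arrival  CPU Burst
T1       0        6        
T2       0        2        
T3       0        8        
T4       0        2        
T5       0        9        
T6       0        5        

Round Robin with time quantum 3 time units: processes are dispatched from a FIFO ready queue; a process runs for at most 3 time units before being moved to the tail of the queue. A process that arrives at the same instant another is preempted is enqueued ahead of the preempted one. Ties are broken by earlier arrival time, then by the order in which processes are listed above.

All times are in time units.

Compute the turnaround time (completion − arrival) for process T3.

29

Timeline: | T1 0-3 | T2 3-5 | T3 5-8 | T4 8-10 | T5 10-13 | T6 13-16 | T1 16-19 | T3 19-22 | T5 22-25 | T6 25-27 | T3 27-29 | T5 29-32 |
Completion: T1=19  T2=5  T3=29  T4=10  T5=32  T6=27
Turnaround(T3) = completion − arrival = 29 − 0 = 29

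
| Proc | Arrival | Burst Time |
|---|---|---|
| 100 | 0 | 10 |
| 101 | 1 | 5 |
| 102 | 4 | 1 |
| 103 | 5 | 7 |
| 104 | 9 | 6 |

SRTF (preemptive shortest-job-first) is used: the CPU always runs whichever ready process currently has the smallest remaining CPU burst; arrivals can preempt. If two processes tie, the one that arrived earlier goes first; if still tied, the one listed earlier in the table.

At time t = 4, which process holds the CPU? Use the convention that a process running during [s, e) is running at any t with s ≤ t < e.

Timeline: | 100 0-1 | 101 1-4 | 102 4-5 | 101 5-7 | 103 7-14 | 104 14-20 | 100 20-29 |
Completion: 100=29  101=7  102=5  103=14  104=20
Turnaround (C−A): 100=29  101=6  102=1  103=9  104=11

102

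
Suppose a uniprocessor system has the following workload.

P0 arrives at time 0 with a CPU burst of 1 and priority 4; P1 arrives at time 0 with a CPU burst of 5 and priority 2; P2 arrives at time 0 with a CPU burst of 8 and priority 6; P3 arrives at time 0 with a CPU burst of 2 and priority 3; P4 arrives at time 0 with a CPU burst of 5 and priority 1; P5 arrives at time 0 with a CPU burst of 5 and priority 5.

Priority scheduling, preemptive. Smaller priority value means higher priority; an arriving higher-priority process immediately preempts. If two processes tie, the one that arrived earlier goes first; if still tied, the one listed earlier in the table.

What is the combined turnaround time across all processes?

Schedule: | P4 0-5 | P1 5-10 | P3 10-12 | P0 12-13 | P5 13-18 | P2 18-26 |
Completion: P0=13  P1=10  P2=26  P3=12  P4=5  P5=18
Turnaround (C−A): P0=13  P1=10  P2=26  P3=12  P4=5  P5=18
Turnaround = completion − arrival: P0=13, P1=10, P2=26, P3=12, P4=5, P5=18
Total turnaround = 13 + 10 + 26 + 12 + 5 + 18 = 84

84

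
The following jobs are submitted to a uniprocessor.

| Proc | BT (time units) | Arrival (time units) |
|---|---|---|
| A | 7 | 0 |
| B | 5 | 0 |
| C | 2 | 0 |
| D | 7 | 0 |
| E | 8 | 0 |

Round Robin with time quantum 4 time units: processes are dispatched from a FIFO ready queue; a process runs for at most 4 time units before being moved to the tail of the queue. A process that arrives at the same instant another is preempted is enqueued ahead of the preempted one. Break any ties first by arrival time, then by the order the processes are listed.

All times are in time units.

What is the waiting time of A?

Gantt: | A 0-4 | B 4-8 | C 8-10 | D 10-14 | E 14-18 | A 18-21 | B 21-22 | D 22-25 | E 25-29 |
Completion: A=21  B=22  C=10  D=25  E=29
Waiting(A) = turnaround − burst = 21 − 7 = 14

14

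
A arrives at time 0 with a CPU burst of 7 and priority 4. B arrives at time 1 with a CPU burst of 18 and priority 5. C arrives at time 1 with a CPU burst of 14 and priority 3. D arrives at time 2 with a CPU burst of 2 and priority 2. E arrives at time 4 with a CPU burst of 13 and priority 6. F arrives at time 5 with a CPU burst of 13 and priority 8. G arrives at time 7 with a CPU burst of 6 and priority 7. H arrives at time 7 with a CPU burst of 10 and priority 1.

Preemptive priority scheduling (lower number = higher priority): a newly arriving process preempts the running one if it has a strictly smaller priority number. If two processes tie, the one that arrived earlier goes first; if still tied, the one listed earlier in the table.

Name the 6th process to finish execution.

E

Timeline: | A 0-1 | C 1-2 | D 2-4 | C 4-7 | H 7-17 | C 17-27 | A 27-33 | B 33-51 | E 51-64 | G 64-70 | F 70-83 |
Completion: A=33  B=51  C=27  D=4  E=64  F=83  G=70  H=17
Finish order: D → H → C → A → B → E → G → F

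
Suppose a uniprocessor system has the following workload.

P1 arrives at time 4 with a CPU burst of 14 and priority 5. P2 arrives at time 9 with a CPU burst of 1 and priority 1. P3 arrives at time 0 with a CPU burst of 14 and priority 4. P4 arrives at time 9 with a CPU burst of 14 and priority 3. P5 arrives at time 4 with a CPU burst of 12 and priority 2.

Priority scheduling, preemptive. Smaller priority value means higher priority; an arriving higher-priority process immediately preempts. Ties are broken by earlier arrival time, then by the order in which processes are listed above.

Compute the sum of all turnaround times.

Timeline: | P3 0-4 | P5 4-9 | P2 9-10 | P5 10-17 | P4 17-31 | P3 31-41 | P1 41-55 |
Completion: P1=55  P2=10  P3=41  P4=31  P5=17
Turnaround (C−A): P1=51  P2=1  P3=41  P4=22  P5=13
Turnaround = completion − arrival: P1=51, P2=1, P3=41, P4=22, P5=13
Total turnaround = 51 + 1 + 41 + 22 + 13 = 128

128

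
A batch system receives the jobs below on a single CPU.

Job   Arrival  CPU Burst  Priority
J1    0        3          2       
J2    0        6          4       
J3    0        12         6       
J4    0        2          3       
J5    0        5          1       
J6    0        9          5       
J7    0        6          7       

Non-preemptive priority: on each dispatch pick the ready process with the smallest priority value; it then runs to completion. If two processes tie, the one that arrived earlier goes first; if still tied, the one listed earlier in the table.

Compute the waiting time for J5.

Timeline: | J5 0-5 | J1 5-8 | J4 8-10 | J2 10-16 | J6 16-25 | J3 25-37 | J7 37-43 |
Completion: J1=8  J2=16  J3=37  J4=10  J5=5  J6=25  J7=43
Turnaround (C−A): J1=8  J2=16  J3=37  J4=10  J5=5  J6=25  J7=43
Waiting(J5) = turnaround − burst = 5 − 5 = 0

0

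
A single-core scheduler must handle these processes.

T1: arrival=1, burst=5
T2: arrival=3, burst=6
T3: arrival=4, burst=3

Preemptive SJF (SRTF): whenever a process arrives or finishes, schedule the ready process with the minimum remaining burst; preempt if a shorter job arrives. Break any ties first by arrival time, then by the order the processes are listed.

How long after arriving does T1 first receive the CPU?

0

Schedule: | idle 0-1 | T1 1-6 | T3 6-9 | T2 9-15 |
Completion: T1=6  T2=15  T3=9
Turnaround (C−A): T1=5  T2=12  T3=5
Response(T1) = first start − arrival = 1 − 1 = 0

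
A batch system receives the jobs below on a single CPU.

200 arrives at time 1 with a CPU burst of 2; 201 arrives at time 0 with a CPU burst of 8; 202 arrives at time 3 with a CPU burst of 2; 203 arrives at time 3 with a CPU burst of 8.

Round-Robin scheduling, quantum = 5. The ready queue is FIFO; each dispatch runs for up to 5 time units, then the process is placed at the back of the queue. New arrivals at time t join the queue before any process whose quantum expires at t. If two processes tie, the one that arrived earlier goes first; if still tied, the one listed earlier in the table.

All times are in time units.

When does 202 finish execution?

9

Schedule: | 201 0-5 | 200 5-7 | 202 7-9 | 203 9-14 | 201 14-17 | 203 17-20 |
Completion: 200=7  201=17  202=9  203=20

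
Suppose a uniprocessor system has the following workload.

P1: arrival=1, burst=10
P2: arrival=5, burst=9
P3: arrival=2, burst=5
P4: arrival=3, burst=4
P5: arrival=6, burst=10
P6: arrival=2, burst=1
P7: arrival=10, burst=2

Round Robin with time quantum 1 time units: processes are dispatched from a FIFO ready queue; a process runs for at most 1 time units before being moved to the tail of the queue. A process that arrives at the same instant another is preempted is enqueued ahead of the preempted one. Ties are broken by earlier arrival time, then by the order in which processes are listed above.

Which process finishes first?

Timeline: | idle 0-1 | P1 1-2 | P3 2-3 | P6 3-4 | P1 4-5 | P4 5-6 | P3 6-7 | P2 7-8 | P1 8-9 | P5 9-10 | P4 10-11 | P3 11-12 | P2 12-13 | P1 13-14 | P7 14-15 | P5 15-16 | P4 16-17 | P3 17-18 | P2 18-19 | P1 19-20 | P7 20-21 | P5 21-22 | P4 22-23 | P3 23-24 | P2 24-25 | P1 25-26 | P5 26-27 | P2 27-28 | P1 28-29 | P5 29-30 | P2 30-31 | P1 31-32 | P5 32-33 | P2 33-34 | P1 34-35 | P5 35-36 | P2 36-37 | P1 37-38 | P5 38-39 | P2 39-40 | P5 40-42 |
Completion: P1=38  P2=40  P3=24  P4=23  P5=42  P6=4  P7=21
Turnaround (C−A): P1=37  P2=35  P3=22  P4=20  P5=36  P6=2  P7=11
Finish order: P6 → P7 → P4 → P3 → P1 → P2 → P5

P6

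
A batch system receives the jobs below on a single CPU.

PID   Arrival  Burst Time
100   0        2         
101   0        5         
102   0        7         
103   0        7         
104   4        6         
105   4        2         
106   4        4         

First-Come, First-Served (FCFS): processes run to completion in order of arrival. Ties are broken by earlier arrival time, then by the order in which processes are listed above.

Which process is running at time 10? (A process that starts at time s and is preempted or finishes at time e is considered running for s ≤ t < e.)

Schedule: | 100 0-2 | 101 2-7 | 102 7-14 | 103 14-21 | 104 21-27 | 105 27-29 | 106 29-33 |
Completion: 100=2  101=7  102=14  103=21  104=27  105=29  106=33
Turnaround (C−A): 100=2  101=7  102=14  103=21  104=23  105=25  106=29

102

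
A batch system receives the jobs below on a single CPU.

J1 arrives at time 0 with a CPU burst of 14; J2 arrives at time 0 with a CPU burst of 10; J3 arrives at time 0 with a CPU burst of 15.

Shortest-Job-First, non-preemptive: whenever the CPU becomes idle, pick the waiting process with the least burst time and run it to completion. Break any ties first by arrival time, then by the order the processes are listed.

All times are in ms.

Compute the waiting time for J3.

Gantt: | J2 0-10 | J1 10-24 | J3 24-39 |
Completion: J1=24  J2=10  J3=39
Waiting(J3) = turnaround − burst = 39 − 15 = 24

24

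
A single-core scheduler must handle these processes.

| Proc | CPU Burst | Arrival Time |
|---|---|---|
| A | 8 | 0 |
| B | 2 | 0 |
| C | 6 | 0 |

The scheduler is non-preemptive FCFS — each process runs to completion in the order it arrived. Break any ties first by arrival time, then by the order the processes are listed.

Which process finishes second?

Gantt: | A 0-8 | B 8-10 | C 10-16 |
Completion: A=8  B=10  C=16
Finish order: A → B → C

B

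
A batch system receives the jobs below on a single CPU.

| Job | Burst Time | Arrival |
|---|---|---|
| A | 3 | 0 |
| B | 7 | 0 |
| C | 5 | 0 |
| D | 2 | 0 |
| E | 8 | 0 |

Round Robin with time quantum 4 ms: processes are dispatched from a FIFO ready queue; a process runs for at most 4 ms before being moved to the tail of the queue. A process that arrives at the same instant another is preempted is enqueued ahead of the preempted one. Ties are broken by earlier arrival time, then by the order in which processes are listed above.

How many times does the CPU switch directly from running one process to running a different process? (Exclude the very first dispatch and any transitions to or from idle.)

7

Schedule: | A 0-3 | B 3-7 | C 7-11 | D 11-13 | E 13-17 | B 17-20 | C 20-21 | E 21-25 |
Completion: A=3  B=20  C=21  D=13  E=25
Turnaround (C−A): A=3  B=20  C=21  D=13  E=25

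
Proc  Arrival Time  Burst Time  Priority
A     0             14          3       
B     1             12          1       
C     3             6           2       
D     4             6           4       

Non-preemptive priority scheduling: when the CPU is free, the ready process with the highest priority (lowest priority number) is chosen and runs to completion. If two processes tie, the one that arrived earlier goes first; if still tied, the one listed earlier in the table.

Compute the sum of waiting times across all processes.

64

Timeline: | A 0-14 | B 14-26 | C 26-32 | D 32-38 |
Completion: A=14  B=26  C=32  D=38
Turnaround (C−A): A=14  B=25  C=29  D=34
Waiting = turnaround − burst: A=0, B=13, C=23, D=28
Total waiting = 0 + 13 + 23 + 28 = 64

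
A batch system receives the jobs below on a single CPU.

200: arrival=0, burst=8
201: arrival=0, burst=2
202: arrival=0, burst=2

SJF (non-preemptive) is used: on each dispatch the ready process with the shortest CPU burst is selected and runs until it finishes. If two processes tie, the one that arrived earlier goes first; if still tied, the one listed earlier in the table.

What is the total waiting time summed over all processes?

6

Schedule: | 201 0-2 | 202 2-4 | 200 4-12 |
Completion: 200=12  201=2  202=4
Turnaround (C−A): 200=12  201=2  202=4
Waiting = turnaround − burst: 200=4, 201=0, 202=2
Total waiting = 4 + 0 + 2 = 6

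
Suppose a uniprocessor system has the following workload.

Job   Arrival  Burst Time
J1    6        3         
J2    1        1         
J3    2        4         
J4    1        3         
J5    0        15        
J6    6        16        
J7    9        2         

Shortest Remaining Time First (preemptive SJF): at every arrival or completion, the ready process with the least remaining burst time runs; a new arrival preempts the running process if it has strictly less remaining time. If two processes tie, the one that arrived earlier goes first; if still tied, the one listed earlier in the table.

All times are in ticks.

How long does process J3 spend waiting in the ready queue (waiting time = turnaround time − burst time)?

Gantt: | J5 0-1 | J2 1-2 | J4 2-5 | J3 5-9 | J7 9-11 | J1 11-14 | J5 14-28 | J6 28-44 |
Completion: J1=14  J2=2  J3=9  J4=5  J5=28  J6=44  J7=11
Turnaround (C−A): J1=8  J2=1  J3=7  J4=4  J5=28  J6=38  J7=2
Waiting(J3) = turnaround − burst = 7 − 4 = 3

3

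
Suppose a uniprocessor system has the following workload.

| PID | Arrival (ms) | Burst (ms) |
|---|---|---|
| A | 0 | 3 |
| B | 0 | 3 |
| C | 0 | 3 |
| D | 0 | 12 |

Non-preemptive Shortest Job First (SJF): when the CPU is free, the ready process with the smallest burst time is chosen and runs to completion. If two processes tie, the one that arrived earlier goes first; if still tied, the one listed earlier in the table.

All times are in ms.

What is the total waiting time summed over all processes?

Timeline: | A 0-3 | B 3-6 | C 6-9 | D 9-21 |
Completion: A=3  B=6  C=9  D=21
Waiting = turnaround − burst: A=0, B=3, C=6, D=9
Total waiting = 0 + 3 + 6 + 9 = 18

18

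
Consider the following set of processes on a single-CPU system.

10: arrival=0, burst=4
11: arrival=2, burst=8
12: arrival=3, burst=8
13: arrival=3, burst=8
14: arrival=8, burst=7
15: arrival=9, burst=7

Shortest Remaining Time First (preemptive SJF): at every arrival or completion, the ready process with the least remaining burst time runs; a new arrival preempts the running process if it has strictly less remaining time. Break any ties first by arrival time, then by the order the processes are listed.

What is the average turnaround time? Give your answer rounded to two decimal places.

Timeline: | 10 0-4 | 11 4-12 | 14 12-19 | 15 19-26 | 12 26-34 | 13 34-42 |
Completion: 10=4  11=12  12=34  13=42  14=19  15=26
Turnaround (C−A): 10=4  11=10  12=31  13=39  14=11  15=17
Turnaround times: 10=4, 11=10, 12=31, 13=39, 14=11, 15=17
Average turnaround = (4+10+31+39+11+17) / 6 = 112/6 = 18.67

18.67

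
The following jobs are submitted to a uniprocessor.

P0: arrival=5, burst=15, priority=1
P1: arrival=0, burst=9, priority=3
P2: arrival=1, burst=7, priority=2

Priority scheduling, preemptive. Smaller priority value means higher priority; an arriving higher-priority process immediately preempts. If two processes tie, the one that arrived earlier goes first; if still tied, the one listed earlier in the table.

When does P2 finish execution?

23

Timeline: | P1 0-1 | P2 1-5 | P0 5-20 | P2 20-23 | P1 23-31 |
Completion: P0=20  P1=31  P2=23
Turnaround (C−A): P0=15  P1=31  P2=22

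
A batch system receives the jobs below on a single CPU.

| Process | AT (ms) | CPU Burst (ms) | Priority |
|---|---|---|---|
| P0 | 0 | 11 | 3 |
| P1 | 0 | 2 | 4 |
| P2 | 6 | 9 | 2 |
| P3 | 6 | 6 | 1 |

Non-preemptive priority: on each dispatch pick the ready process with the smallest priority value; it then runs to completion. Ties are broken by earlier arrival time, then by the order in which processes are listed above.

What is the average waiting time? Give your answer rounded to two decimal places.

10.50

Gantt: | P0 0-11 | P3 11-17 | P2 17-26 | P1 26-28 |
Completion: P0=11  P1=28  P2=26  P3=17
Turnaround (C−A): P0=11  P1=28  P2=20  P3=11
Waiting times: P0=0, P1=26, P2=11, P3=5
Average waiting = (0+26+11+5) / 4 = 42/4 = 10.50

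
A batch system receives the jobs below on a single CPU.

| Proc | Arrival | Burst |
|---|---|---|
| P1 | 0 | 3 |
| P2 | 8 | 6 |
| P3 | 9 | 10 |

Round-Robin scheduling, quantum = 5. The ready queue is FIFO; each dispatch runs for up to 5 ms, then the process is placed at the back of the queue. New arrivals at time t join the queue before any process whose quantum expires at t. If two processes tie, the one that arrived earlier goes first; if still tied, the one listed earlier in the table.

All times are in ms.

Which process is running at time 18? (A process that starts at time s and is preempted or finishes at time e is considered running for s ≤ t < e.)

Timeline: | P1 0-3 | idle 3-8 | P2 8-13 | P3 13-18 | P2 18-19 | P3 19-24 |
Completion: P1=3  P2=19  P3=24
Turnaround (C−A): P1=3  P2=11  P3=15

P2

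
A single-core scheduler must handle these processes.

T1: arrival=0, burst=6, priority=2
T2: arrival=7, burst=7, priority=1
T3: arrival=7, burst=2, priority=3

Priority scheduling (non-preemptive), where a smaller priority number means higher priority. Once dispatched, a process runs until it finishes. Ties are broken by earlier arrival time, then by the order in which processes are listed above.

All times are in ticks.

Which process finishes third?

Timeline: | T1 0-6 | idle 6-7 | T2 7-14 | T3 14-16 |
Completion: T1=6  T2=14  T3=16
Finish order: T1 → T2 → T3

T3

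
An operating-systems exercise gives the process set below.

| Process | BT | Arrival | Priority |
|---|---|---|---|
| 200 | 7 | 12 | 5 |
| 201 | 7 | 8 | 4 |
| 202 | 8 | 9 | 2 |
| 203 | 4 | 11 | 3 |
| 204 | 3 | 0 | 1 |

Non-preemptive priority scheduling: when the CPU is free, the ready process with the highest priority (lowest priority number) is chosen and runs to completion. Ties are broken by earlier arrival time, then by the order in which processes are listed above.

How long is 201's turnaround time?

Gantt: | 204 0-3 | idle 3-8 | 201 8-15 | 202 15-23 | 203 23-27 | 200 27-34 |
Completion: 200=34  201=15  202=23  203=27  204=3
Turnaround (C−A): 200=22  201=7  202=14  203=16  204=3
Turnaround(201) = completion − arrival = 15 − 8 = 7

7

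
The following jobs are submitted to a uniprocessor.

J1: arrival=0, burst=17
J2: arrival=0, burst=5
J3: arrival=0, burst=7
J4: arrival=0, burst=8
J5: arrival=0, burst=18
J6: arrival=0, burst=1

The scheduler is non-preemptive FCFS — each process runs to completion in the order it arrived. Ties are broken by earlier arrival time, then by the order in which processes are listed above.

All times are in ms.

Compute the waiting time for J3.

Gantt: | J1 0-17 | J2 17-22 | J3 22-29 | J4 29-37 | J5 37-55 | J6 55-56 |
Completion: J1=17  J2=22  J3=29  J4=37  J5=55  J6=56
Turnaround (C−A): J1=17  J2=22  J3=29  J4=37  J5=55  J6=56
Waiting(J3) = turnaround − burst = 29 − 7 = 22

22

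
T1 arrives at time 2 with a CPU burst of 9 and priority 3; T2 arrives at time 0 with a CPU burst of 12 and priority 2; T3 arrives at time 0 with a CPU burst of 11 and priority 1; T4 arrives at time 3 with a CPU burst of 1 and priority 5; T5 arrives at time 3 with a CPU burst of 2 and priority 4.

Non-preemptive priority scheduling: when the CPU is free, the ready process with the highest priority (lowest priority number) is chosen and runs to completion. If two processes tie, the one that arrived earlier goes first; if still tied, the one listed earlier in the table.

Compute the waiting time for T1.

21

Timeline: | T3 0-11 | T2 11-23 | T1 23-32 | T5 32-34 | T4 34-35 |
Completion: T1=32  T2=23  T3=11  T4=35  T5=34
Turnaround (C−A): T1=30  T2=23  T3=11  T4=32  T5=31
Waiting(T1) = turnaround − burst = 30 − 9 = 21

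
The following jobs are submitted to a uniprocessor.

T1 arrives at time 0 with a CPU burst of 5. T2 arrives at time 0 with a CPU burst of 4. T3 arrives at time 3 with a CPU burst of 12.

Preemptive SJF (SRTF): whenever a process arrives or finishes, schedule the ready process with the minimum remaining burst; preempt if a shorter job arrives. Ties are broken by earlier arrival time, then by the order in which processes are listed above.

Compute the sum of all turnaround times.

31

Schedule: | T2 0-4 | T1 4-9 | T3 9-21 |
Completion: T1=9  T2=4  T3=21
Turnaround (C−A): T1=9  T2=4  T3=18
Turnaround = completion − arrival: T1=9, T2=4, T3=18
Total turnaround = 9 + 4 + 18 = 31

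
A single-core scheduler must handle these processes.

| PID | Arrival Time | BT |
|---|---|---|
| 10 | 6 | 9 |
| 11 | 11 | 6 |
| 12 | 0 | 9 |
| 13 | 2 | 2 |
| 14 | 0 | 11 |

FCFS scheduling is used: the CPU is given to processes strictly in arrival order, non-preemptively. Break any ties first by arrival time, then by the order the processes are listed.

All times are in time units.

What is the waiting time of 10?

Timeline: | 12 0-9 | 14 9-20 | 13 20-22 | 10 22-31 | 11 31-37 |
Completion: 10=31  11=37  12=9  13=22  14=20
Turnaround (C−A): 10=25  11=26  12=9  13=20  14=20
Waiting(10) = turnaround − burst = 25 − 9 = 16

16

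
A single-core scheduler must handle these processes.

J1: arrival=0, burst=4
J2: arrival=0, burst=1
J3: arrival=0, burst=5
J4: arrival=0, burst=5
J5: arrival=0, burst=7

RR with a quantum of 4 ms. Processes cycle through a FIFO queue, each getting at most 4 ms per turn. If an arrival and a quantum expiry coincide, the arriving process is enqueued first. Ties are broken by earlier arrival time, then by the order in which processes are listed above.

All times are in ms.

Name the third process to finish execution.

J3

Gantt: | J1 0-4 | J2 4-5 | J3 5-9 | J4 9-13 | J5 13-17 | J3 17-18 | J4 18-19 | J5 19-22 |
Completion: J1=4  J2=5  J3=18  J4=19  J5=22
Finish order: J1 → J2 → J3 → J4 → J5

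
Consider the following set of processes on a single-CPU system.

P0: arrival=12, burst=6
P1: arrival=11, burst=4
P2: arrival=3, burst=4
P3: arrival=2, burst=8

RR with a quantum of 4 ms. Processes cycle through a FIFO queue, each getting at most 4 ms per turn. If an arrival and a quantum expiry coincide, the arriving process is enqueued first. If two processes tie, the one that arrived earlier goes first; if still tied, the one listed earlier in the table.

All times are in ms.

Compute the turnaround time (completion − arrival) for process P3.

Timeline: | idle 0-2 | P3 2-6 | P2 6-10 | P3 10-14 | P1 14-18 | P0 18-24 |
Completion: P0=24  P1=18  P2=10  P3=14
Turnaround(P3) = completion − arrival = 14 − 2 = 12

12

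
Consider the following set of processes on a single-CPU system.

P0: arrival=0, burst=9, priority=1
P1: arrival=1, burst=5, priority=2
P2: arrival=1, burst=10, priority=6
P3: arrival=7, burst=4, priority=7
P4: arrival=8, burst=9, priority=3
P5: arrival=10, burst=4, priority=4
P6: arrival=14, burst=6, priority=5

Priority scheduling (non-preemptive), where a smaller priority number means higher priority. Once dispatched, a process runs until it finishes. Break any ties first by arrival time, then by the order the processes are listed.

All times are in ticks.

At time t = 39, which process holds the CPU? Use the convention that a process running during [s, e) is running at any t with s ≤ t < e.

P2

Gantt: | P0 0-9 | P1 9-14 | P4 14-23 | P5 23-27 | P6 27-33 | P2 33-43 | P3 43-47 |
Completion: P0=9  P1=14  P2=43  P3=47  P4=23  P5=27  P6=33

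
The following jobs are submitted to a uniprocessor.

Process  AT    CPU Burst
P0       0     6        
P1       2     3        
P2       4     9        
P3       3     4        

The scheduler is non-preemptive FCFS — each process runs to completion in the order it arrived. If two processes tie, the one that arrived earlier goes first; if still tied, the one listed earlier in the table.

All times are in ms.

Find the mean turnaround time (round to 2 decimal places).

10.25

Timeline: | P0 0-6 | P1 6-9 | P3 9-13 | P2 13-22 |
Completion: P0=6  P1=9  P2=22  P3=13
Turnaround times: P0=6, P1=7, P2=18, P3=10
Average turnaround = (6+7+18+10) / 4 = 41/4 = 10.25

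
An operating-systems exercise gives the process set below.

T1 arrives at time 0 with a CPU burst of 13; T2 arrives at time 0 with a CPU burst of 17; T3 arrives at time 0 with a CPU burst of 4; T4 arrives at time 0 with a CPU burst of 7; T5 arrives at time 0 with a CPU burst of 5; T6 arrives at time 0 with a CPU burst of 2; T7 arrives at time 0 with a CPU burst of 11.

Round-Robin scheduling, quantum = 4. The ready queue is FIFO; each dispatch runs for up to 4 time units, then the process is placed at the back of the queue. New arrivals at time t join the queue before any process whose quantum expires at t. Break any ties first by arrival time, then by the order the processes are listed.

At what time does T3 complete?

Schedule: | T1 0-4 | T2 4-8 | T3 8-12 | T4 12-16 | T5 16-20 | T6 20-22 | T7 22-26 | T1 26-30 | T2 30-34 | T4 34-37 | T5 37-38 | T7 38-42 | T1 42-46 | T2 46-50 | T7 50-53 | T1 53-54 | T2 54-59 |
Completion: T1=54  T2=59  T3=12  T4=37  T5=38  T6=22  T7=53
Turnaround (C−A): T1=54  T2=59  T3=12  T4=37  T5=38  T6=22  T7=53

12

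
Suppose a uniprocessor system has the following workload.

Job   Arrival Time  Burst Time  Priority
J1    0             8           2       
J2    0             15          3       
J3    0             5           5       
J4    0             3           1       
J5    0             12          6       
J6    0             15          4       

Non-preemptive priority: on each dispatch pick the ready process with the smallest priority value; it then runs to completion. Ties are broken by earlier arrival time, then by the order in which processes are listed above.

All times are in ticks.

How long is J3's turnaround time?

46

Gantt: | J4 0-3 | J1 3-11 | J2 11-26 | J6 26-41 | J3 41-46 | J5 46-58 |
Completion: J1=11  J2=26  J3=46  J4=3  J5=58  J6=41
Turnaround(J3) = completion − arrival = 46 − 0 = 46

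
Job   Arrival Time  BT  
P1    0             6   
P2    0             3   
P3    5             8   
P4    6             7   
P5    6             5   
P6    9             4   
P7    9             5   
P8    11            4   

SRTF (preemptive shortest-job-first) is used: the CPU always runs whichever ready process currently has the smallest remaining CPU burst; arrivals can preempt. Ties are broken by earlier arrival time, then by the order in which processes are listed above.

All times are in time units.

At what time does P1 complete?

Gantt: | P2 0-3 | P1 3-9 | P6 9-13 | P8 13-17 | P5 17-22 | P7 22-27 | P4 27-34 | P3 34-42 |
Completion: P1=9  P2=3  P3=42  P4=34  P5=22  P6=13  P7=27  P8=17

9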